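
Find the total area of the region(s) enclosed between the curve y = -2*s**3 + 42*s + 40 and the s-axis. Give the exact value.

The curve meets the s-axis where -2*s**3 + 42*s + 40 = 0, i.e. -2*(s - 5)*(s + 1)*(s + 4) = 0, at s = -4, -1, 5.
On [-4, -1] the curve lies below the axis; ∫[-4,-1] (-2*s**3 + 42*s + 40) ds = -135/2, giving area 135/2.
On [-1, 5] the curve lies above the axis; ∫[-1,5] (-2*s**3 + 42*s + 40) ds = 432, giving area 432.
Total area = 135/2 + 432 = 999/2.

999/2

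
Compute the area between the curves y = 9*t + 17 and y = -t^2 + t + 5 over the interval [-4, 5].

653/3

The difference (9*t + 17) - (-t^2 + t + 5) = t^2 + 8*t + 12 changes sign at t = -2 inside [-4, 5], so split the integral there.
∫[-4,-2] (t^2 + 8*t + 12) dt = -16/3; the area of that piece is 16/3.
∫[-2,5] (t^2 + 8*t + 12) dt = 637/3.
Total area = 16/3 + 637/3 = 653/3.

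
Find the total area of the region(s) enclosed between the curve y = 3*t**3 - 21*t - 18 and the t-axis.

393/4

The curve meets the t-axis where 3*t**3 - 21*t - 18 = 0, i.e. 3*(t - 3)*(t + 1)*(t + 2) = 0, at t = -2, -1, 3.
On [-2, -1] the curve lies above the axis; ∫[-2,-1] (3*t**3 - 21*t - 18) dt = 9/4, giving area 9/4.
On [-1, 3] the curve lies below the axis; ∫[-1,3] (3*t**3 - 21*t - 18) dt = -96, giving area 96.
Total area = 9/4 + 96 = 393/4.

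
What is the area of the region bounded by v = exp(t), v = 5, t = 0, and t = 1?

6 - exp(1)

On [0, 1], (exp(t)) - (5) = exp(t) - 5 is ≤ 0 throughout, so the area is a single integral of |exp(t) - 5|.
∫[0,1] (exp(t) - 5) dt = -6 + exp(1); the area of that piece is 6 - exp(1).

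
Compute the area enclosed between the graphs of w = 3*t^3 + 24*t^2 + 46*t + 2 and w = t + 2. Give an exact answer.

253/4

Set the curves equal: 3*t^3 + 24*t^2 + 46*t + 2 = t + 2, so 3*t^3 + 24*t^2 + 45*t = 0, which factors as 3*t*(t + 3)*(t + 5) = 0. The curves meet at t = -5, -3, 0.
On [-5, -3], w = 3*t^3 + 24*t^2 + 46*t + 2 is on top; that piece has area ∫[-5,-3] (3*t^3 + 24*t^2 + 45*t) dt = 16.
On [-3, 0], w = t + 2 is on top; that piece has area ∫[-3,0] (-(3*t^3 + 24*t^2 + 45*t)) dt = 189/4.
Total enclosed area = 16 + 189/4 = 253/4.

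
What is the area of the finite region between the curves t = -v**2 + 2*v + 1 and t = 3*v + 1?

1/6

Both boundary curves give t as a function of v, so integrate with respect to v. Setting them equal: -v**2 - v = 0, i.e. -v*(v + 1) = 0, so they meet at v = -1, 0.
For v in [-1, 0], t = -v**2 + 2*v + 1 is on the right; area = ∫[-1,0] (-v**2 - v) dv = 1/6.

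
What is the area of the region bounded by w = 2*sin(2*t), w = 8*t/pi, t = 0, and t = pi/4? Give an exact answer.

On [0, pi/4], (2*sin(2*t)) - (8*t/pi) = -8*t/pi + 2*sin(2*t) is ≥ 0 throughout, so the area is a single integral of |-8*t/pi + 2*sin(2*t)|.
∫[0,pi/4] (-8*t/pi + 2*sin(2*t)) dt = 1 - pi/4.

1 - pi/4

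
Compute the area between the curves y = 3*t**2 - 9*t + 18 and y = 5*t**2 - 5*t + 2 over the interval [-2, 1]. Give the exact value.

48

On [-2, 1], (3*t**2 - 9*t + 18) - (5*t**2 - 5*t + 2) = -2*t**2 - 4*t + 16 is ≥ 0 throughout, so the area is a single integral of |-2*t**2 - 4*t + 16|.
∫[-2,1] (-2*t**2 - 4*t + 16) dt = 48.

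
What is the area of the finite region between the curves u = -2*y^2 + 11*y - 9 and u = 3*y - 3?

Both boundary curves give u as a function of y, so integrate with respect to y. Setting them equal: -2*y^2 + 8*y - 6 = 0, i.e. -2*(y - 3)*(y - 1) = 0, so they meet at y = 1, 3.
For y in [1, 3], u = -2*y^2 + 11*y - 9 is on the right; area = ∫[1,3] (-2*y^2 + 8*y - 6) dy = 8/3.

8/3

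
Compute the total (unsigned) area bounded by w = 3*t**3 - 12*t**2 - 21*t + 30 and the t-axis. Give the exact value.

The curve meets the t-axis where 3*t**3 - 12*t**2 - 21*t + 30 = 0, i.e. 3*(t - 5)*(t - 1)*(t + 2) = 0, at t = -2, 1, 5.
On [-2, 1] the curve lies above the axis; ∫[-2,1] (3*t**3 - 12*t**2 - 21*t + 30) dt = 297/4, giving area 297/4.
On [1, 5] the curve lies below the axis; ∫[1,5] (3*t**3 - 12*t**2 - 21*t + 30) dt = -160, giving area 160.
Total area = 297/4 + 160 = 937/4.

937/4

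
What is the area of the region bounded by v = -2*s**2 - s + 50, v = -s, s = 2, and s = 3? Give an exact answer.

On [2, 3], (-2*s**2 - s + 50) - (-s) = -2*s**2 + 50 is ≥ 0 throughout, so the area is a single integral of |-2*s**2 + 50|.
∫[2,3] (-2*s**2 + 50) ds = 112/3.

112/3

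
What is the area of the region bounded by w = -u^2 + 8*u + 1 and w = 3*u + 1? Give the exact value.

Set the curves equal: -u^2 + 8*u + 1 = 3*u + 1, so -u^2 + 5*u = 0, which factors as -u*(u - 5) = 0. The curves meet at u = 0, 5.
On [0, 5], w = -u^2 + 8*u + 1 is on top; that piece has area ∫[0,5] (-u^2 + 5*u) du = 125/6.

125/6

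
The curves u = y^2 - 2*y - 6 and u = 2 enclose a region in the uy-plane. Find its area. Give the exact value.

Both boundary curves give u as a function of y, so integrate with respect to y. Setting them equal: y^2 - 2*y - 8 = 0, i.e. (y - 4)*(y + 2) = 0, so they meet at y = -2, 4.
For y in [-2, 4], u = y^2 - 2*y - 6 is on the left; area = ∫[-2,4] (-(y^2 - 2*y - 8)) dy = 36.

36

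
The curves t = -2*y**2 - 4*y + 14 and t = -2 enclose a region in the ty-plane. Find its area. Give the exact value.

Both boundary curves give t as a function of y, so integrate with respect to y. Setting them equal: -2*y**2 - 4*y + 16 = 0, i.e. -2*(y - 2)*(y + 4) = 0, so they meet at y = -4, 2.
For y in [-4, 2], t = -2*y**2 - 4*y + 14 is on the right; area = ∫[-4,2] (-2*y**2 - 4*y + 16) dy = 72.

72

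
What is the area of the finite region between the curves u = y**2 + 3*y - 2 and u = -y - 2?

Both boundary curves give u as a function of y, so integrate with respect to y. Setting them equal: y**2 + 4*y = 0, i.e. y*(y + 4) = 0, so they meet at y = -4, 0.
For y in [-4, 0], u = y**2 + 3*y - 2 is on the left; area = ∫[-4,0] (-(y**2 + 4*y)) dy = 32/3.

32/3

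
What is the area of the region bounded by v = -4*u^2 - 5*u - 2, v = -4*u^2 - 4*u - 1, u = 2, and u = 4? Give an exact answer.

8

On [2, 4], (-4*u^2 - 5*u - 2) - (-4*u^2 - 4*u - 1) = -u - 1 is ≤ 0 throughout, so the area is a single integral of |-u - 1|.
∫[2,4] (-u - 1) du = -8; the area of that piece is 8.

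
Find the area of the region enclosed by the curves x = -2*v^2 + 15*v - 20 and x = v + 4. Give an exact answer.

1/3

Both boundary curves give x as a function of v, so integrate with respect to v. Setting them equal: -2*v^2 + 14*v - 24 = 0, i.e. -2*(v - 4)*(v - 3) = 0, so they meet at v = 3, 4.
For v in [3, 4], x = -2*v^2 + 15*v - 20 is on the right; area = ∫[3,4] (-2*v^2 + 14*v - 24) dv = 1/3.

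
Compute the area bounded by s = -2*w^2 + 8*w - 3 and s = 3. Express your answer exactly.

Both boundary curves give s as a function of w, so integrate with respect to w. Setting them equal: -2*w^2 + 8*w - 6 = 0, i.e. -2*(w - 3)*(w - 1) = 0, so they meet at w = 1, 3.
For w in [1, 3], s = -2*w^2 + 8*w - 3 is on the right; area = ∫[1,3] (-2*w^2 + 8*w - 6) dw = 8/3.

8/3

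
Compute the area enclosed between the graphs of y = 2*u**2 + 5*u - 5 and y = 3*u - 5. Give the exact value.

Set the curves equal: 2*u**2 + 5*u - 5 = 3*u - 5, so 2*u**2 + 2*u = 0, which factors as 2*u*(u + 1) = 0. The curves meet at u = -1, 0.
On [-1, 0], y = 3*u - 5 is on top; that piece has area ∫[-1,0] (-(2*u**2 + 2*u)) du = 1/3.

1/3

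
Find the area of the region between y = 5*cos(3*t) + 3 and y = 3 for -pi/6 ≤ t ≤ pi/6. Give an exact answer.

On [-pi/6, pi/6], (5*cos(3*t) + 3) - (3) = 5*cos(3*t) is ≥ 0 throughout, so the area is a single integral of |5*cos(3*t)|.
∫[-pi/6,pi/6] (5*cos(3*t)) dt = 10/3.

10/3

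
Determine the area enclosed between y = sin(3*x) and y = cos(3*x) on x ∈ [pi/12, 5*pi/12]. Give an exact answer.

2*sqrt(2)/3

On [pi/12, 5*pi/12], (sin(3*x)) - (cos(3*x)) = sin(3*x) - cos(3*x) is ≥ 0 throughout, so the area is a single integral of |sin(3*x) - cos(3*x)|.
∫[pi/12,5*pi/12] (sin(3*x) - cos(3*x)) dx = 2*sqrt(2)/3.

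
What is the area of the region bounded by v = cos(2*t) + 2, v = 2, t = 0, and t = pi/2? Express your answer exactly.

The difference (cos(2*t) + 2) - (2) = cos(2*t) changes sign at t = pi/4 inside [0, pi/2], so split the integral there.
∫[0,pi/4] (cos(2*t)) dt = 1/2.
∫[pi/4,pi/2] (cos(2*t)) dt = -1/2; the area of that piece is 1/2.
Total area = 1/2 + 1/2 = 1.

1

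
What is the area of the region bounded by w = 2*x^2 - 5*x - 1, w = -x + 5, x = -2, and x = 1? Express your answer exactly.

46/3

The difference (2*x^2 - 5*x - 1) - (-x + 5) = 2*x^2 - 4*x - 6 changes sign at x = -1 inside [-2, 1], so split the integral there.
∫[-2,-1] (2*x^2 - 4*x - 6) dx = 14/3.
∫[-1,1] (2*x^2 - 4*x - 6) dx = -32/3; the area of that piece is 32/3.
Total area = 14/3 + 32/3 = 46/3.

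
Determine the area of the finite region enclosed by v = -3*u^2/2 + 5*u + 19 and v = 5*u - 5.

128

Set the curves equal: -3*u^2/2 + 5*u + 19 = 5*u - 5, so -3*u^2/2 + 24 = 0, which factors as -3*(u - 4)*(u + 4)/2 = 0. The curves meet at u = -4, 4.
On [-4, 4], v = -3*u^2/2 + 5*u + 19 is on top; that piece has area ∫[-4,4] (-3*u^2/2 + 24) du = 128.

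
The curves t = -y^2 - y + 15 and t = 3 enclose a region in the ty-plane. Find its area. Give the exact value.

343/6

Both boundary curves give t as a function of y, so integrate with respect to y. Setting them equal: -y^2 - y + 12 = 0, i.e. -(y - 3)*(y + 4) = 0, so they meet at y = -4, 3.
For y in [-4, 3], t = -y^2 - y + 15 is on the right; area = ∫[-4,3] (-y^2 - y + 12) dy = 343/6.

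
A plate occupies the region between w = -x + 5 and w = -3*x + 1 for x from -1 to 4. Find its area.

35

On [-1, 4], (-x + 5) - (-3*x + 1) = 2*x + 4 is ≥ 0 throughout, so the area is a single integral of |2*x + 4|.
∫[-1,4] (2*x + 4) dx = 35.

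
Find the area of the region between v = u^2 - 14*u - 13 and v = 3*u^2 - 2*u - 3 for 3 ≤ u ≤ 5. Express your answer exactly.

On [3, 5], (u^2 - 14*u - 13) - (3*u^2 - 2*u - 3) = -2*u^2 - 12*u - 10 is ≤ 0 throughout, so the area is a single integral of |-2*u^2 - 12*u - 10|.
∫[3,5] (-2*u^2 - 12*u - 10) du = -544/3; the area of that piece is 544/3.

544/3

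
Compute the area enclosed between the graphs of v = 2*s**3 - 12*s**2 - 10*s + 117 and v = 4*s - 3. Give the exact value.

517

Set the curves equal: 2*s**3 - 12*s**2 - 10*s + 117 = 4*s - 3, so 2*s**3 - 12*s**2 - 14*s + 120 = 0, which factors as 2*(s - 5)*(s - 4)*(s + 3) = 0. The curves meet at s = -3, 4, 5.
On [-3, 4], v = 2*s**3 - 12*s**2 - 10*s + 117 is on top; that piece has area ∫[-3,4] (2*s**3 - 12*s**2 - 14*s + 120) ds = 1029/2.
On [4, 5], v = 4*s - 3 is on top; that piece has area ∫[4,5] (-(2*s**3 - 12*s**2 - 14*s + 120)) ds = 5/2.
Total enclosed area = 1029/2 + 5/2 = 517.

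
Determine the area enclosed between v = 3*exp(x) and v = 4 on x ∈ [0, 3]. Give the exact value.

-17 - 8*log(3) + 16*log(2) + 3*exp(3)

The difference (3*exp(x)) - (4) = 3*exp(x) - 4 changes sign at x = log(4/3) inside [0, 3], so split the integral there.
∫[0,log(4/3)] (3*exp(x) - 4) dx = log(81/256) + 1; the area of that piece is -1 + log(256/81).
∫[log(4/3),3] (3*exp(x) - 4) dx = -16 - 4*log(3) + 8*log(2) + 3*exp(3).
Total area = (-1 + log(256/81)) + (-16 - 4*log(3) + 8*log(2) + 3*exp(3)) = -17 - 8*log(3) + 16*log(2) + 3*exp(3).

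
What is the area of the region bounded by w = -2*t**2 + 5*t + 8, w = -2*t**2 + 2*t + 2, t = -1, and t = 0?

9/2

On [-1, 0], (-2*t**2 + 5*t + 8) - (-2*t**2 + 2*t + 2) = 3*t + 6 is ≥ 0 throughout, so the area is a single integral of |3*t + 6|.
∫[-1,0] (3*t + 6) dt = 9/2.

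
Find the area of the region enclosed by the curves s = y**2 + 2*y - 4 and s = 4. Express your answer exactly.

36

Both boundary curves give s as a function of y, so integrate with respect to y. Setting them equal: y**2 + 2*y - 8 = 0, i.e. (y - 2)*(y + 4) = 0, so they meet at y = -4, 2.
For y in [-4, 2], s = y**2 + 2*y - 4 is on the left; area = ∫[-4,2] (-(y**2 + 2*y - 8)) dy = 36.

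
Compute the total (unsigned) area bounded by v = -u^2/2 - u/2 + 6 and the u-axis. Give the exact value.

343/12

The curve meets the u-axis where -u^2/2 - u/2 + 6 = 0, i.e. -(u - 3)*(u + 4)/2 = 0, at u = -4, 3.
On [-4, 3] the curve lies above the axis; ∫[-4,3] (-u^2/2 - u/2 + 6) du = 343/12, giving area 343/12.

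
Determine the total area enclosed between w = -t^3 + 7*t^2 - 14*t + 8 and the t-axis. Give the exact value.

37/12

The curve meets the t-axis where -t^3 + 7*t^2 - 14*t + 8 = 0, i.e. -(t - 4)*(t - 2)*(t - 1) = 0, at t = 1, 2, 4.
On [1, 2] the curve lies below the axis; ∫[1,2] (-t^3 + 7*t^2 - 14*t + 8) dt = -5/12, giving area 5/12.
On [2, 4] the curve lies above the axis; ∫[2,4] (-t^3 + 7*t^2 - 14*t + 8) dt = 8/3, giving area 8/3.
Total area = 5/12 + 8/3 = 37/12.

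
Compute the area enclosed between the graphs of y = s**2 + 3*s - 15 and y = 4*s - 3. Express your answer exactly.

Set the curves equal: s**2 + 3*s - 15 = 4*s - 3, so s**2 - s - 12 = 0, which factors as (s - 4)*(s + 3) = 0. The curves meet at s = -3, 4.
On [-3, 4], y = 4*s - 3 is on top; that piece has area ∫[-3,4] (-(s**2 - s - 12)) ds = 343/6.

343/6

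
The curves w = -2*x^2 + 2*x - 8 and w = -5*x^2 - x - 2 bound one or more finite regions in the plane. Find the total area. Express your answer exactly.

Set the curves equal: -2*x^2 + 2*x - 8 = -5*x^2 - x - 2, so 3*x^2 + 3*x - 6 = 0, which factors as 3*(x - 1)*(x + 2) = 0. The curves meet at x = -2, 1.
On [-2, 1], w = -5*x^2 - x - 2 is on top; that piece has area ∫[-2,1] (-(3*x^2 + 3*x - 6)) dx = 27/2.

27/2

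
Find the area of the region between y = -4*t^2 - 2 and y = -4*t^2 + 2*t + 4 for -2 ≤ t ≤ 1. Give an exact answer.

On [-2, 1], (-4*t^2 - 2) - (-4*t^2 + 2*t + 4) = -2*t - 6 is ≤ 0 throughout, so the area is a single integral of |-2*t - 6|.
∫[-2,1] (-2*t - 6) dt = -15; the area of that piece is 15.

15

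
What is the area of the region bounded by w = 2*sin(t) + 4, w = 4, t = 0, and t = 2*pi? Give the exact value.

The difference (2*sin(t) + 4) - (4) = 2*sin(t) changes sign at t = pi inside [0, 2*pi], so split the integral there.
∫[0,pi] (2*sin(t)) dt = 4.
∫[pi,2*pi] (2*sin(t)) dt = -4; the area of that piece is 4.
Total area = 4 + 4 = 8.

8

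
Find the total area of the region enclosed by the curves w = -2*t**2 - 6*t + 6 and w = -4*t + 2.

Set the curves equal: -2*t**2 - 6*t + 6 = -4*t + 2, so -2*t**2 - 2*t + 4 = 0, which factors as -2*(t - 1)*(t + 2) = 0. The curves meet at t = -2, 1.
On [-2, 1], w = -2*t**2 - 6*t + 6 is on top; that piece has area ∫[-2,1] (-2*t**2 - 2*t + 4) dt = 9.

9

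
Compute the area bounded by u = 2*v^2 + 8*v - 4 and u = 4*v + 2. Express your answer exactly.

64/3

Both boundary curves give u as a function of v, so integrate with respect to v. Setting them equal: 2*v^2 + 4*v - 6 = 0, i.e. 2*(v - 1)*(v + 3) = 0, so they meet at v = -3, 1.
For v in [-3, 1], u = 2*v^2 + 8*v - 4 is on the left; area = ∫[-3,1] (-(2*v^2 + 4*v - 6)) dv = 64/3.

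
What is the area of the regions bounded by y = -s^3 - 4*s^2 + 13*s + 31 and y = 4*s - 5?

1741/12

Set the curves equal: -s^3 - 4*s^2 + 13*s + 31 = 4*s - 5, so -s^3 - 4*s^2 + 9*s + 36 = 0, which factors as -(s - 3)*(s + 3)*(s + 4) = 0. The curves meet at s = -4, -3, 3.
On [-4, -3], y = 4*s - 5 is on top; that piece has area ∫[-4,-3] (-(-s^3 - 4*s^2 + 9*s + 36)) ds = 13/12.
On [-3, 3], y = -s^3 - 4*s^2 + 13*s + 31 is on top; that piece has area ∫[-3,3] (-s^3 - 4*s^2 + 9*s + 36) ds = 144.
Total enclosed area = 13/12 + 144 = 1741/12.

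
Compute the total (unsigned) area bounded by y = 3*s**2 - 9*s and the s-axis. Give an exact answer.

The curve meets the s-axis where 3*s**2 - 9*s = 0, i.e. 3*s*(s - 3) = 0, at s = 0, 3.
On [0, 3] the curve lies below the axis; ∫[0,3] (3*s**2 - 9*s) ds = -27/2, giving area 27/2.

27/2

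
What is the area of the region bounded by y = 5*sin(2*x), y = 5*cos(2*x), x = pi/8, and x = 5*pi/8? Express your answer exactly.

On [pi/8, 5*pi/8], (5*sin(2*x)) - (5*cos(2*x)) = 5*sin(2*x) - 5*cos(2*x) is ≥ 0 throughout, so the area is a single integral of |5*sin(2*x) - 5*cos(2*x)|.
∫[pi/8,5*pi/8] (5*sin(2*x) - 5*cos(2*x)) dx = 5*sqrt(2).

5*sqrt(2)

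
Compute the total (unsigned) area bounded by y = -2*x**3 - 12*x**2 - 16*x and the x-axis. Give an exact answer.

16

The curve meets the x-axis where -2*x**3 - 12*x**2 - 16*x = 0, i.e. -2*x*(x + 2)*(x + 4) = 0, at x = -4, -2, 0.
On [-4, -2] the curve lies below the axis; ∫[-4,-2] (-2*x**3 - 12*x**2 - 16*x) dx = -8, giving area 8.
On [-2, 0] the curve lies above the axis; ∫[-2,0] (-2*x**3 - 12*x**2 - 16*x) dx = 8, giving area 8.
Total area = 8 + 8 = 16.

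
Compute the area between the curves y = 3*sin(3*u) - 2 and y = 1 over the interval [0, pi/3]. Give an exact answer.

-2 + pi

On [0, pi/3], (3*sin(3*u) - 2) - (1) = 3*sin(3*u) - 3 is ≤ 0 throughout, so the area is a single integral of |3*sin(3*u) - 3|.
∫[0,pi/3] (3*sin(3*u) - 3) du = 2 - pi; the area of that piece is -2 + pi.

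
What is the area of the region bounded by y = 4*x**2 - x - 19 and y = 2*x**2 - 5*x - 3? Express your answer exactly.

Set the curves equal: 4*x**2 - x - 19 = 2*x**2 - 5*x - 3, so 2*x**2 + 4*x - 16 = 0, which factors as 2*(x - 2)*(x + 4) = 0. The curves meet at x = -4, 2.
On [-4, 2], y = 2*x**2 - 5*x - 3 is on top; that piece has area ∫[-4,2] (-(2*x**2 + 4*x - 16)) dx = 72.

72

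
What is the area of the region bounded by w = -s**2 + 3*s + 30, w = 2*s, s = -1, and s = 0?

175/6

On [-1, 0], (-s**2 + 3*s + 30) - (2*s) = -s**2 + s + 30 is ≥ 0 throughout, so the area is a single integral of |-s**2 + s + 30|.
∫[-1,0] (-s**2 + s + 30) ds = 175/6.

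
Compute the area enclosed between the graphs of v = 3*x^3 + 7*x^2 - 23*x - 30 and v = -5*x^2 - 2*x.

Set the curves equal: 3*x^3 + 7*x^2 - 23*x - 30 = -5*x^2 - 2*x, so 3*x^3 + 12*x^2 - 21*x - 30 = 0, which factors as 3*(x - 2)*(x + 1)*(x + 5) = 0. The curves meet at x = -5, -1, 2.
On [-5, -1], v = 3*x^3 + 7*x^2 - 23*x - 30 is on top; that piece has area ∫[-5,-1] (3*x^3 + 12*x^2 - 21*x - 30) dx = 160.
On [-1, 2], v = -5*x^2 - 2*x is on top; that piece has area ∫[-1,2] (-(3*x^3 + 12*x^2 - 21*x - 30)) dx = 297/4.
Total enclosed area = 160 + 297/4 = 937/4.

937/4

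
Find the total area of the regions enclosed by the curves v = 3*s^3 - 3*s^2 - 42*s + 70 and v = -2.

1741/4

Set the curves equal: 3*s^3 - 3*s^2 - 42*s + 70 = -2, so 3*s^3 - 3*s^2 - 42*s + 72 = 0, which factors as 3*(s - 3)*(s - 2)*(s + 4) = 0. The curves meet at s = -4, 2, 3.
On [-4, 2], v = 3*s^3 - 3*s^2 - 42*s + 70 is on top; that piece has area ∫[-4,2] (3*s^3 - 3*s^2 - 42*s + 72) ds = 432.
On [2, 3], v = -2 is on top; that piece has area ∫[2,3] (-(3*s^3 - 3*s^2 - 42*s + 72)) ds = 13/4.
Total enclosed area = 432 + 13/4 = 1741/4.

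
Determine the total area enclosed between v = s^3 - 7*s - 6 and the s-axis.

131/4

The curve meets the s-axis where s^3 - 7*s - 6 = 0, i.e. (s - 3)*(s + 1)*(s + 2) = 0, at s = -2, -1, 3.
On [-2, -1] the curve lies above the axis; ∫[-2,-1] (s^3 - 7*s - 6) ds = 3/4, giving area 3/4.
On [-1, 3] the curve lies below the axis; ∫[-1,3] (s^3 - 7*s - 6) ds = -32, giving area 32.
Total area = 3/4 + 32 = 131/4.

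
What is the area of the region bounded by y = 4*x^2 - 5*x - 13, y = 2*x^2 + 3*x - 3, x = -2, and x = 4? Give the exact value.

220/3

The difference (4*x^2 - 5*x - 13) - (2*x^2 + 3*x - 3) = 2*x^2 - 8*x - 10 changes sign at x = -1 inside [-2, 4], so split the integral there.
∫[-2,-1] (2*x^2 - 8*x - 10) dx = 20/3.
∫[-1,4] (2*x^2 - 8*x - 10) dx = -200/3; the area of that piece is 200/3.
Total area = 20/3 + 200/3 = 220/3.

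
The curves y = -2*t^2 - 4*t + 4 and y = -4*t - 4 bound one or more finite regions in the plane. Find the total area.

64/3

Set the curves equal: -2*t^2 - 4*t + 4 = -4*t - 4, so -2*t^2 + 8 = 0, which factors as -2*(t - 2)*(t + 2) = 0. The curves meet at t = -2, 2.
On [-2, 2], y = -2*t^2 - 4*t + 4 is on top; that piece has area ∫[-2,2] (-2*t^2 + 8) dt = 64/3.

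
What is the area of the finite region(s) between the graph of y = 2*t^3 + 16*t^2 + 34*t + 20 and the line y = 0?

71/3

The curve meets the t-axis where 2*t^3 + 16*t^2 + 34*t + 20 = 0, i.e. 2*(t + 1)*(t + 2)*(t + 5) = 0, at t = -5, -2, -1.
On [-5, -2] the curve lies above the axis; ∫[-5,-2] (2*t^3 + 16*t^2 + 34*t + 20) dt = 45/2, giving area 45/2.
On [-2, -1] the curve lies below the axis; ∫[-2,-1] (2*t^3 + 16*t^2 + 34*t + 20) dt = -7/6, giving area 7/6.
Total area = 45/2 + 7/6 = 71/3.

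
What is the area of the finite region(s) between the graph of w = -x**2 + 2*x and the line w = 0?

The curve meets the x-axis where -x**2 + 2*x = 0, i.e. -x*(x - 2) = 0, at x = 0, 2.
On [0, 2] the curve lies above the axis; ∫[0,2] (-x**2 + 2*x) dx = 4/3, giving area 4/3.

4/3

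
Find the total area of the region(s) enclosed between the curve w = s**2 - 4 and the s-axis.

32/3

The curve meets the s-axis where s**2 - 4 = 0, i.e. (s - 2)*(s + 2) = 0, at s = -2, 2.
On [-2, 2] the curve lies below the axis; ∫[-2,2] (s**2 - 4) ds = -32/3, giving area 32/3.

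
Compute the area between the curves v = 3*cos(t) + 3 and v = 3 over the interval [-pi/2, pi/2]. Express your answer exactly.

On [-pi/2, pi/2], (3*cos(t) + 3) - (3) = 3*cos(t) is ≥ 0 throughout, so the area is a single integral of |3*cos(t)|.
∫[-pi/2,pi/2] (3*cos(t)) dt = 6.

6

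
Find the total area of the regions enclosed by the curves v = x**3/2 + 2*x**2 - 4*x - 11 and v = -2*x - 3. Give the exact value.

Set the curves equal: x**3/2 + 2*x**2 - 4*x - 11 = -2*x - 3, so x**3/2 + 2*x**2 - 2*x - 8 = 0, which factors as (x - 2)*(x + 2)*(x + 4)/2 = 0. The curves meet at x = -4, -2, 2.
On [-4, -2], v = x**3/2 + 2*x**2 - 4*x - 11 is on top; that piece has area ∫[-4,-2] (x**3/2 + 2*x**2 - 2*x - 8) dx = 10/3.
On [-2, 2], v = -2*x - 3 is on top; that piece has area ∫[-2,2] (-(x**3/2 + 2*x**2 - 2*x - 8)) dx = 64/3.
Total enclosed area = 10/3 + 64/3 = 74/3.

74/3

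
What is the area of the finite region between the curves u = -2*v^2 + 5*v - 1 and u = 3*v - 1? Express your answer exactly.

Both boundary curves give u as a function of v, so integrate with respect to v. Setting them equal: -2*v^2 + 2*v = 0, i.e. -2*v*(v - 1) = 0, so they meet at v = 0, 1.
For v in [0, 1], u = -2*v^2 + 5*v - 1 is on the right; area = ∫[0,1] (-2*v^2 + 2*v) dv = 1/3.

1/3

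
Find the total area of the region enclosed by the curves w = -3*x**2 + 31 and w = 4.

108

Set the curves equal: -3*x**2 + 31 = 4, so -3*x**2 + 27 = 0, which factors as -3*(x - 3)*(x + 3) = 0. The curves meet at x = -3, 3.
On [-3, 3], w = -3*x**2 + 31 is on top; that piece has area ∫[-3,3] (-3*x**2 + 27) dx = 108.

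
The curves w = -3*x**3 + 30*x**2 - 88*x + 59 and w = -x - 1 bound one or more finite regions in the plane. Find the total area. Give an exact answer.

71/2

Set the curves equal: -3*x**3 + 30*x**2 - 88*x + 59 = -x - 1, so -3*x**3 + 30*x**2 - 87*x + 60 = 0, which factors as -3*(x - 5)*(x - 4)*(x - 1) = 0. The curves meet at x = 1, 4, 5.
On [1, 4], w = -x - 1 is on top; that piece has area ∫[1,4] (-(-3*x**3 + 30*x**2 - 87*x + 60)) dx = 135/4.
On [4, 5], w = -3*x**3 + 30*x**2 - 88*x + 59 is on top; that piece has area ∫[4,5] (-3*x**3 + 30*x**2 - 87*x + 60) dx = 7/4.
Total enclosed area = 135/4 + 7/4 = 71/2.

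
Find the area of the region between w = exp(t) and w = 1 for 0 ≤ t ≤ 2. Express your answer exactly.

-3 + exp(2)

On [0, 2], (exp(t)) - (1) = exp(t) - 1 is ≥ 0 throughout, so the area is a single integral of |exp(t) - 1|.
∫[0,2] (exp(t) - 1) dt = -3 + exp(2).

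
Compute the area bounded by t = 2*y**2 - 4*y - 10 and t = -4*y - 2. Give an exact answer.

64/3

Both boundary curves give t as a function of y, so integrate with respect to y. Setting them equal: 2*y**2 - 8 = 0, i.e. 2*(y - 2)*(y + 2) = 0, so they meet at y = -2, 2.
For y in [-2, 2], t = 2*y**2 - 4*y - 10 is on the left; area = ∫[-2,2] (-(2*y**2 - 8)) dy = 64/3.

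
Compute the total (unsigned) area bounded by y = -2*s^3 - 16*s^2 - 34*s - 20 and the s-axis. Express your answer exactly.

71/3

The curve meets the s-axis where -2*s^3 - 16*s^2 - 34*s - 20 = 0, i.e. -2*(s + 1)*(s + 2)*(s + 5) = 0, at s = -5, -2, -1.
On [-5, -2] the curve lies below the axis; ∫[-5,-2] (-2*s^3 - 16*s^2 - 34*s - 20) ds = -45/2, giving area 45/2.
On [-2, -1] the curve lies above the axis; ∫[-2,-1] (-2*s^3 - 16*s^2 - 34*s - 20) ds = 7/6, giving area 7/6.
Total area = 45/2 + 7/6 = 71/3.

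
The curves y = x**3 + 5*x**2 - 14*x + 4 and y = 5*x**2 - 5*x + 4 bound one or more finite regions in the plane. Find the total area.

Set the curves equal: x**3 + 5*x**2 - 14*x + 4 = 5*x**2 - 5*x + 4, so x**3 - 9*x = 0, which factors as x*(x - 3)*(x + 3) = 0. The curves meet at x = -3, 0, 3.
On [-3, 0], y = x**3 + 5*x**2 - 14*x + 4 is on top; that piece has area ∫[-3,0] (x**3 - 9*x) dx = 81/4.
On [0, 3], y = 5*x**2 - 5*x + 4 is on top; that piece has area ∫[0,3] (-(x**3 - 9*x)) dx = 81/4.
Total enclosed area = 81/4 + 81/4 = 81/2.

81/2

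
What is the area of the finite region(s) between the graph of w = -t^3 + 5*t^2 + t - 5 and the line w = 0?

148/3

The curve meets the t-axis where -t^3 + 5*t^2 + t - 5 = 0, i.e. -(t - 5)*(t - 1)*(t + 1) = 0, at t = -1, 1, 5.
On [-1, 1] the curve lies below the axis; ∫[-1,1] (-t^3 + 5*t^2 + t - 5) dt = -20/3, giving area 20/3.
On [1, 5] the curve lies above the axis; ∫[1,5] (-t^3 + 5*t^2 + t - 5) dt = 128/3, giving area 128/3.
Total area = 20/3 + 128/3 = 148/3.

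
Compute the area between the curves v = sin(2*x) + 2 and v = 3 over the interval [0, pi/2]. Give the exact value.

-1 + pi/2

On [0, pi/2], (sin(2*x) + 2) - (3) = sin(2*x) - 1 is ≤ 0 throughout, so the area is a single integral of |sin(2*x) - 1|.
∫[0,pi/2] (sin(2*x) - 1) dx = 1 - pi/2; the area of that piece is -1 + pi/2.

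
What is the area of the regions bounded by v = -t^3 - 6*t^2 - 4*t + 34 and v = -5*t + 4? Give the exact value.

407/4

Set the curves equal: -t^3 - 6*t^2 - 4*t + 34 = -5*t + 4, so -t^3 - 6*t^2 + t + 30 = 0, which factors as -(t - 2)*(t + 3)*(t + 5) = 0. The curves meet at t = -5, -3, 2.
On [-5, -3], v = -5*t + 4 is on top; that piece has area ∫[-5,-3] (-(-t^3 - 6*t^2 + t + 30)) dt = 8.
On [-3, 2], v = -t^3 - 6*t^2 - 4*t + 34 is on top; that piece has area ∫[-3,2] (-t^3 - 6*t^2 + t + 30) dt = 375/4.
Total enclosed area = 8 + 375/4 = 407/4.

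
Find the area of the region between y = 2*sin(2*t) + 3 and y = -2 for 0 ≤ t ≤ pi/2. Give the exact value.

On [0, pi/2], (2*sin(2*t) + 3) - (-2) = 2*sin(2*t) + 5 is ≥ 0 throughout, so the area is a single integral of |2*sin(2*t) + 5|.
∫[0,pi/2] (2*sin(2*t) + 5) dt = 2 + 5*pi/2.

2 + 5*pi/2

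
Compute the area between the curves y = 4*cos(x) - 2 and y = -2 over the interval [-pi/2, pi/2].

On [-pi/2, pi/2], (4*cos(x) - 2) - (-2) = 4*cos(x) is ≥ 0 throughout, so the area is a single integral of |4*cos(x)|.
∫[-pi/2,pi/2] (4*cos(x)) dx = 8.

8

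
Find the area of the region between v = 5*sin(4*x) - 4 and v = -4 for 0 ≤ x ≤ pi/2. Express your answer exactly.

The difference (5*sin(4*x) - 4) - (-4) = 5*sin(4*x) changes sign at x = pi/4 inside [0, pi/2], so split the integral there.
∫[0,pi/4] (5*sin(4*x)) dx = 5/2.
∫[pi/4,pi/2] (5*sin(4*x)) dx = -5/2; the area of that piece is 5/2.
Total area = 5/2 + 5/2 = 5.

5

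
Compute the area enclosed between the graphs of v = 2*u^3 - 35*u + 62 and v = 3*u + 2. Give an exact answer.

Set the curves equal: 2*u^3 - 35*u + 62 = 3*u + 2, so 2*u^3 - 38*u + 60 = 0, which factors as 2*(u - 3)*(u - 2)*(u + 5) = 0. The curves meet at u = -5, 2, 3.
On [-5, 2], v = 2*u^3 - 35*u + 62 is on top; that piece has area ∫[-5,2] (2*u^3 - 38*u + 60) du = 1029/2.
On [2, 3], v = 3*u + 2 is on top; that piece has area ∫[2,3] (-(2*u^3 - 38*u + 60)) du = 5/2.
Total enclosed area = 1029/2 + 5/2 = 517.

517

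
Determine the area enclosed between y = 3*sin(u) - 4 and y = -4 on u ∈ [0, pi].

6

On [0, pi], (3*sin(u) - 4) - (-4) = 3*sin(u) is ≥ 0 throughout, so the area is a single integral of |3*sin(u)|.
∫[0,pi] (3*sin(u)) du = 6.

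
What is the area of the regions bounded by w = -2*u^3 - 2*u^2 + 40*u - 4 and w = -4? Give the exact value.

2521/6

Set the curves equal: -2*u^3 - 2*u^2 + 40*u - 4 = -4, so -2*u^3 - 2*u^2 + 40*u = 0, which factors as -2*u*(u - 4)*(u + 5) = 0. The curves meet at u = -5, 0, 4.
On [-5, 0], w = -4 is on top; that piece has area ∫[-5,0] (-(-2*u^3 - 2*u^2 + 40*u)) du = 1625/6.
On [0, 4], w = -2*u^3 - 2*u^2 + 40*u - 4 is on top; that piece has area ∫[0,4] (-2*u^3 - 2*u^2 + 40*u) du = 448/3.
Total enclosed area = 1625/6 + 448/3 = 2521/6.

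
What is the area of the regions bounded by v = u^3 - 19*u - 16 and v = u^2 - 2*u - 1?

568/3

Set the curves equal: u^3 - 19*u - 16 = u^2 - 2*u - 1, so u^3 - u^2 - 17*u - 15 = 0, which factors as (u - 5)*(u + 1)*(u + 3) = 0. The curves meet at u = -3, -1, 5.
On [-3, -1], v = u^3 - 19*u - 16 is on top; that piece has area ∫[-3,-1] (u^3 - u^2 - 17*u - 15) du = 28/3.
On [-1, 5], v = u^2 - 2*u - 1 is on top; that piece has area ∫[-1,5] (-(u^3 - u^2 - 17*u - 15)) du = 180.
Total enclosed area = 28/3 + 180 = 568/3.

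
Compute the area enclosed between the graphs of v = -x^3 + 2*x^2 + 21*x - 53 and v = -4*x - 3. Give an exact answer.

Set the curves equal: -x^3 + 2*x^2 + 21*x - 53 = -4*x - 3, so -x^3 + 2*x^2 + 25*x - 50 = 0, which factors as -(x - 5)*(x - 2)*(x + 5) = 0. The curves meet at x = -5, 2, 5.
On [-5, 2], v = -4*x - 3 is on top; that piece has area ∫[-5,2] (-(-x^3 + 2*x^2 + 25*x - 50)) dx = 4459/12.
On [2, 5], v = -x^3 + 2*x^2 + 21*x - 53 is on top; that piece has area ∫[2,5] (-x^3 + 2*x^2 + 25*x - 50) dx = 153/4.
Total enclosed area = 4459/12 + 153/4 = 2459/6.

2459/6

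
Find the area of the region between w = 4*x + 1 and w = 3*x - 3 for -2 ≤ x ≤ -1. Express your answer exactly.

5/2

On [-2, -1], (4*x + 1) - (3*x - 3) = x + 4 is ≥ 0 throughout, so the area is a single integral of |x + 4|.
∫[-2,-1] (x + 4) dx = 5/2.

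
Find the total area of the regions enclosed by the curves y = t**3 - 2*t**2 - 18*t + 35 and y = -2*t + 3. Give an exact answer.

568/3

Set the curves equal: t**3 - 2*t**2 - 18*t + 35 = -2*t + 3, so t**3 - 2*t**2 - 16*t + 32 = 0, which factors as (t - 4)*(t - 2)*(t + 4) = 0. The curves meet at t = -4, 2, 4.
On [-4, 2], y = t**3 - 2*t**2 - 18*t + 35 is on top; that piece has area ∫[-4,2] (t**3 - 2*t**2 - 16*t + 32) dt = 180.
On [2, 4], y = -2*t + 3 is on top; that piece has area ∫[2,4] (-(t**3 - 2*t**2 - 16*t + 32)) dt = 28/3.
Total enclosed area = 180 + 28/3 = 568/3.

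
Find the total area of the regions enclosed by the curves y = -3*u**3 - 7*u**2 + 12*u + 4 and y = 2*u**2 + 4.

393/4

Set the curves equal: -3*u**3 - 7*u**2 + 12*u + 4 = 2*u**2 + 4, so -3*u**3 - 9*u**2 + 12*u = 0, which factors as -3*u*(u - 1)*(u + 4) = 0. The curves meet at u = -4, 0, 1.
On [-4, 0], y = 2*u**2 + 4 is on top; that piece has area ∫[-4,0] (-(-3*u**3 - 9*u**2 + 12*u)) du = 96.
On [0, 1], y = -3*u**3 - 7*u**2 + 12*u + 4 is on top; that piece has area ∫[0,1] (-3*u**3 - 9*u**2 + 12*u) du = 9/4.
Total enclosed area = 96 + 9/4 = 393/4.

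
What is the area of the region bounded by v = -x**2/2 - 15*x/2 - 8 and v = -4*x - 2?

Set the curves equal: -x**2/2 - 15*x/2 - 8 = -4*x - 2, so -x**2/2 - 7*x/2 - 6 = 0, which factors as -(x + 3)*(x + 4)/2 = 0. The curves meet at x = -4, -3.
On [-4, -3], v = -x**2/2 - 15*x/2 - 8 is on top; that piece has area ∫[-4,-3] (-x**2/2 - 7*x/2 - 6) dx = 1/12.

1/12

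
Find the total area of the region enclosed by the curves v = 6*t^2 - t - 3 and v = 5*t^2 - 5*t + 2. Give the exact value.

36

Set the curves equal: 6*t^2 - t - 3 = 5*t^2 - 5*t + 2, so t^2 + 4*t - 5 = 0, which factors as (t - 1)*(t + 5) = 0. The curves meet at t = -5, 1.
On [-5, 1], v = 5*t^2 - 5*t + 2 is on top; that piece has area ∫[-5,1] (-(t^2 + 4*t - 5)) dt = 36.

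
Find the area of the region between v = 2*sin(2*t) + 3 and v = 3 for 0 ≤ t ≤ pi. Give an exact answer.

The difference (2*sin(2*t) + 3) - (3) = 2*sin(2*t) changes sign at t = pi/2 inside [0, pi], so split the integral there.
∫[0,pi/2] (2*sin(2*t)) dt = 2.
∫[pi/2,pi] (2*sin(2*t)) dt = -2; the area of that piece is 2.
Total area = 2 + 2 = 4.

4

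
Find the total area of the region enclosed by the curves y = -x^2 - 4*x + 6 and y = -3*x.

Set the curves equal: -x^2 - 4*x + 6 = -3*x, so -x^2 - x + 6 = 0, which factors as -(x - 2)*(x + 3) = 0. The curves meet at x = -3, 2.
On [-3, 2], y = -x^2 - 4*x + 6 is on top; that piece has area ∫[-3,2] (-x^2 - x + 6) dx = 125/6.

125/6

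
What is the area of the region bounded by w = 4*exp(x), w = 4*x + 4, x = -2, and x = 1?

On [-2, 1], (4*exp(x)) - (4*x + 4) = -4*x + 4*exp(x) - 4 is ≥ 0 throughout, so the area is a single integral of |-4*x + 4*exp(x) - 4|.
∫[-2,1] (-4*x + 4*exp(x) - 4) dx = -6 - 4*exp(-2) + 4*exp(1).

-6 - 4*exp(-2) + 4*exp(1)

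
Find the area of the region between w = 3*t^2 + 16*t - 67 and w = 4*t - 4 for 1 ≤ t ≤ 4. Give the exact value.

The difference (3*t^2 + 16*t - 67) - (4*t - 4) = 3*t^2 + 12*t - 63 changes sign at t = 3 inside [1, 4], so split the integral there.
∫[1,3] (3*t^2 + 12*t - 63) dt = -52; the area of that piece is 52.
∫[3,4] (3*t^2 + 12*t - 63) dt = 16.
Total area = 52 + 16 = 68.

68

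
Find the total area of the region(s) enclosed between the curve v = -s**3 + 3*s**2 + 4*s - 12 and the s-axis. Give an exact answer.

131/4

The curve meets the s-axis where -s**3 + 3*s**2 + 4*s - 12 = 0, i.e. -(s - 3)*(s - 2)*(s + 2) = 0, at s = -2, 2, 3.
On [-2, 2] the curve lies below the axis; ∫[-2,2] (-s**3 + 3*s**2 + 4*s - 12) ds = -32, giving area 32.
On [2, 3] the curve lies above the axis; ∫[2,3] (-s**3 + 3*s**2 + 4*s - 12) ds = 3/4, giving area 3/4.
Total area = 32 + 3/4 = 131/4.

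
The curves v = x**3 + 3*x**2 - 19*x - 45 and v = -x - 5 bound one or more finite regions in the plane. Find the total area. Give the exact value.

999/4

Set the curves equal: x**3 + 3*x**2 - 19*x - 45 = -x - 5, so x**3 + 3*x**2 - 18*x - 40 = 0, which factors as (x - 4)*(x + 2)*(x + 5) = 0. The curves meet at x = -5, -2, 4.
On [-5, -2], v = x**3 + 3*x**2 - 19*x - 45 is on top; that piece has area ∫[-5,-2] (x**3 + 3*x**2 - 18*x - 40) dx = 135/4.
On [-2, 4], v = -x - 5 is on top; that piece has area ∫[-2,4] (-(x**3 + 3*x**2 - 18*x - 40)) dx = 216.
Total enclosed area = 135/4 + 216 = 999/4.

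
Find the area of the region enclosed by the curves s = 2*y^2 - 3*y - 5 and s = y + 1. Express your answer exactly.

64/3

Both boundary curves give s as a function of y, so integrate with respect to y. Setting them equal: 2*y^2 - 4*y - 6 = 0, i.e. 2*(y - 3)*(y + 1) = 0, so they meet at y = -1, 3.
For y in [-1, 3], s = 2*y^2 - 3*y - 5 is on the left; area = ∫[-1,3] (-(2*y^2 - 4*y - 6)) dy = 64/3.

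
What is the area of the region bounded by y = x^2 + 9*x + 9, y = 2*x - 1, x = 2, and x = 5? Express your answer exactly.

285/2

On [2, 5], (x^2 + 9*x + 9) - (2*x - 1) = x^2 + 7*x + 10 is ≥ 0 throughout, so the area is a single integral of |x^2 + 7*x + 10|.
∫[2,5] (x^2 + 7*x + 10) dx = 285/2.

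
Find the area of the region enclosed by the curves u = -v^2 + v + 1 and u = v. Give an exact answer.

4/3

Both boundary curves give u as a function of v, so integrate with respect to v. Setting them equal: -v^2 + 1 = 0, i.e. -(v - 1)*(v + 1) = 0, so they meet at v = -1, 1.
For v in [-1, 1], u = -v^2 + v + 1 is on the right; area = ∫[-1,1] (-v^2 + 1) dv = 4/3.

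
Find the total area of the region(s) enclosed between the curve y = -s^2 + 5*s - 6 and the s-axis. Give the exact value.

The curve meets the s-axis where -s^2 + 5*s - 6 = 0, i.e. -(s - 3)*(s - 2) = 0, at s = 2, 3.
On [2, 3] the curve lies above the axis; ∫[2,3] (-s^2 + 5*s - 6) ds = 1/6, giving area 1/6.

1/6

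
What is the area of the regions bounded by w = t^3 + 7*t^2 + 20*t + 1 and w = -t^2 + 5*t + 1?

Set the curves equal: t^3 + 7*t^2 + 20*t + 1 = -t^2 + 5*t + 1, so t^3 + 8*t^2 + 15*t = 0, which factors as t*(t + 3)*(t + 5) = 0. The curves meet at t = -5, -3, 0.
On [-5, -3], w = t^3 + 7*t^2 + 20*t + 1 is on top; that piece has area ∫[-5,-3] (t^3 + 8*t^2 + 15*t) dt = 16/3.
On [-3, 0], w = -t^2 + 5*t + 1 is on top; that piece has area ∫[-3,0] (-(t^3 + 8*t^2 + 15*t)) dt = 63/4.
Total enclosed area = 16/3 + 63/4 = 253/12.

253/12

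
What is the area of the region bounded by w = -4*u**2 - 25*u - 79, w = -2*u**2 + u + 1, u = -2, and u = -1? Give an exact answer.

137/3

On [-2, -1], (-4*u**2 - 25*u - 79) - (-2*u**2 + u + 1) = -2*u**2 - 26*u - 80 is ≤ 0 throughout, so the area is a single integral of |-2*u**2 - 26*u - 80|.
∫[-2,-1] (-2*u**2 - 26*u - 80) du = -137/3; the area of that piece is 137/3.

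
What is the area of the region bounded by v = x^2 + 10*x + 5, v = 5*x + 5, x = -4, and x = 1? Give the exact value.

43/2

The difference (x^2 + 10*x + 5) - (5*x + 5) = x^2 + 5*x changes sign at x = 0 inside [-4, 1], so split the integral there.
∫[-4,0] (x^2 + 5*x) dx = -56/3; the area of that piece is 56/3.
∫[0,1] (x^2 + 5*x) dx = 17/6.
Total area = 56/3 + 17/6 = 43/2.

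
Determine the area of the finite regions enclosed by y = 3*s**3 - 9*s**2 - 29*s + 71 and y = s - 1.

Set the curves equal: 3*s**3 - 9*s**2 - 29*s + 71 = s - 1, so 3*s**3 - 9*s**2 - 30*s + 72 = 0, which factors as 3*(s - 4)*(s - 2)*(s + 3) = 0. The curves meet at s = -3, 2, 4.
On [-3, 2], y = 3*s**3 - 9*s**2 - 29*s + 71 is on top; that piece has area ∫[-3,2] (3*s**3 - 9*s**2 - 30*s + 72) ds = 1125/4.
On [2, 4], y = s - 1 is on top; that piece has area ∫[2,4] (-(3*s**3 - 9*s**2 - 30*s + 72)) ds = 24.
Total enclosed area = 1125/4 + 24 = 1221/4.

1221/4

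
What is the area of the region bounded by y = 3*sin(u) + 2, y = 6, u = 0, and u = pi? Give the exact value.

-6 + 4*pi

On [0, pi], (3*sin(u) + 2) - (6) = 3*sin(u) - 4 is ≤ 0 throughout, so the area is a single integral of |3*sin(u) - 4|.
∫[0,pi] (3*sin(u) - 4) du = 6 - 4*pi; the area of that piece is -6 + 4*pi.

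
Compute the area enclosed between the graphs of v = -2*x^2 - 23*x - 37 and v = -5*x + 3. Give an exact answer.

1/3

Set the curves equal: -2*x^2 - 23*x - 37 = -5*x + 3, so -2*x^2 - 18*x - 40 = 0, which factors as -2*(x + 4)*(x + 5) = 0. The curves meet at x = -5, -4.
On [-5, -4], v = -2*x^2 - 23*x - 37 is on top; that piece has area ∫[-5,-4] (-2*x^2 - 18*x - 40) dx = 1/3.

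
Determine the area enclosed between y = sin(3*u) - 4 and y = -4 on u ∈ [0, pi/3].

On [0, pi/3], (sin(3*u) - 4) - (-4) = sin(3*u) is ≥ 0 throughout, so the area is a single integral of |sin(3*u)|.
∫[0,pi/3] (sin(3*u)) du = 2/3.

2/3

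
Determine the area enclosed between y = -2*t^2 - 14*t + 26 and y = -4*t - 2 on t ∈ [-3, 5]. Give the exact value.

722/3

The difference (-2*t^2 - 14*t + 26) - (-4*t - 2) = -2*t^2 - 10*t + 28 changes sign at t = 2 inside [-3, 5], so split the integral there.
∫[-3,2] (-2*t^2 - 10*t + 28) dt = 425/3.
∫[2,5] (-2*t^2 - 10*t + 28) dt = -99; the area of that piece is 99.
Total area = 425/3 + 99 = 722/3.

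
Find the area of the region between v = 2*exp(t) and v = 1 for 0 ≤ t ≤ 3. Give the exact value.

On [0, 3], (2*exp(t)) - (1) = 2*exp(t) - 1 is ≥ 0 throughout, so the area is a single integral of |2*exp(t) - 1|.
∫[0,3] (2*exp(t) - 1) dt = -5 + 2*exp(3).

-5 + 2*exp(3)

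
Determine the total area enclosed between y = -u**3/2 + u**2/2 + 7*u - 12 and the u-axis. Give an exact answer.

1741/24

The curve meets the u-axis where -u**3/2 + u**2/2 + 7*u - 12 = 0, i.e. -(u - 3)*(u - 2)*(u + 4)/2 = 0, at u = -4, 2, 3.
On [-4, 2] the curve lies below the axis; ∫[-4,2] (-u**3/2 + u**2/2 + 7*u - 12) du = -72, giving area 72.
On [2, 3] the curve lies above the axis; ∫[2,3] (-u**3/2 + u**2/2 + 7*u - 12) du = 13/24, giving area 13/24.
Total area = 72 + 13/24 = 1741/24.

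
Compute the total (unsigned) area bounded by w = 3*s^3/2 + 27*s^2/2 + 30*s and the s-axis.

393/8

The curve meets the s-axis where 3*s^3/2 + 27*s^2/2 + 30*s = 0, i.e. 3*s*(s + 4)*(s + 5)/2 = 0, at s = -5, -4, 0.
On [-5, -4] the curve lies above the axis; ∫[-5,-4] (3*s^3/2 + 27*s^2/2 + 30*s) ds = 9/8, giving area 9/8.
On [-4, 0] the curve lies below the axis; ∫[-4,0] (3*s^3/2 + 27*s^2/2 + 30*s) ds = -48, giving area 48.
Total area = 9/8 + 48 = 393/8.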